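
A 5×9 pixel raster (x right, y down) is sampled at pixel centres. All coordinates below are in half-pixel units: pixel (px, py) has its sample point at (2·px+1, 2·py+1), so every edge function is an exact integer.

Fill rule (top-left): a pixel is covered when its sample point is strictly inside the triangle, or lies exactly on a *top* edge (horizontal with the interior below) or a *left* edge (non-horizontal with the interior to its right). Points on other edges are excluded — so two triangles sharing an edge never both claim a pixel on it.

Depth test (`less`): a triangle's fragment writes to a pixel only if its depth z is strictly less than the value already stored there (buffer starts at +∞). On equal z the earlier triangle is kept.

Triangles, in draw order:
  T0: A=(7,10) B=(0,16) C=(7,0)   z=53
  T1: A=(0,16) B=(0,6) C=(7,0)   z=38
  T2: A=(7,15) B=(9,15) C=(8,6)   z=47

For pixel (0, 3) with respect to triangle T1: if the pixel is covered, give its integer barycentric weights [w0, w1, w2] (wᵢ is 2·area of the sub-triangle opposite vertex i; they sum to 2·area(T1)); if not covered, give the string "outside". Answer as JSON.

T0:
  2·area = 70
  edge (7, 10)→(0, 16): d=(-7,6) right/bottom  bias=-1
  edge (0, 16)→(7, 0): d=(7,-16) top-left  bias=+0
  edge (7, 0)→(7, 10): d=(0,10) right/bottom  bias=-1
    (3,0)@(7, 1): e=[63,7,0] → ·  [on edge]
    (3,1)@(7, 3): e=[49,21,0] → ·  [on edge]
    (2,2)@(5, 5): e=[47,3,20] → #
    (3,2)@(7, 5): e=[35,35,0] → ·  [on edge]
    (2,3)@(5, 7): e=[33,17,20] → #
    (3,3)@(7, 7): e=[21,49,0] → ·  [on edge]
    (2,4)@(5, 9): e=[19,31,20] → #
    (3,4)@(7, 9): e=[7,63,0] → ·  [on edge]
    (1,5)@(3, 11): e=[17,13,40] → #
    (3,5)@(7, 11): e=[-7,77,0] → ·  [on edge]
    (1,6)@(3, 13): e=[3,27,40] → #
    (2,6)@(5, 13): e=[-9,59,20] → ·
    (3,6)@(7, 13): e=[-21,91,0] → ·  [on edge]
    (3,7)@(7, 15): e=[-35,105,0] → ·  [on edge]
    (3,8)@(7, 17): e=[-49,119,0] → ·  [on edge]
  covered (7 px):
    · · · · ·
    · · · · ·
    · · # · ·
    · · # · ·
    · · # · ·
    · # # · ·
    · # · · ·
    # · · · ·
    · · · · ·
T1:
  2·area = 70
  edge (0, 16)→(0, 6): d=(0,-10) top-left  bias=+0
  edge (0, 6)→(7, 0): d=(7,-6) top-left  bias=+0
  edge (7, 0)→(0, 16): d=(-7,16) right/bottom  bias=-1
    (2,1)@(5, 3): e=[50,9,11] → #
    (3,1)@(7, 3): e=[70,21,-21] → ·
    (1,2)@(3, 5): e=[30,11,29] → #
    (2,2)@(5, 5): e=[50,23,-3] → ·
    (0,3)@(1, 7): e=[10,13,47] → #
    (2,3)@(5, 7): e=[50,37,-17] → ·
    (0,4)@(1, 9): e=[10,27,33] → #
    (2,4)@(5, 9): e=[50,51,-31] → ·
    (0,5)@(1, 11): e=[10,41,19] → #
    (1,5)@(3, 11): e=[30,53,-13] → ·
    (0,6)@(1, 13): e=[10,55,5] → #
    (1,6)@(3, 13): e=[30,67,-27] → ·
  covered (8 px):
    · · · · ·
    · · # · ·
    · # · · ·
    # # · · ·
    # # · · ·
    # · · · ·
    # · · · ·
    · · · · ·
    · · · · ·
T2:
  2·area = 18  (B↔C swapped to make it positive)
  edge (7, 15)→(8, 6): d=(1,-9) top-left  bias=+0
  edge (8, 6)→(9, 15): d=(1,9) right/bottom  bias=-1
  edge (9, 15)→(7, 15): d=(-2,0) right/bottom  bias=-1
    (0,7)@(1, 15): e=[-54,72,0] → ·  [on edge]
    (1,7)@(3, 15): e=[-36,54,0] → ·  [on edge]
    (2,7)@(5, 15): e=[-18,36,0] → ·  [on edge]
    (3,7)@(7, 15): e=[0,18,0] → ·  [on edge]
    (4,7)@(9, 15): e=[18,0,0] → ·  [on edge]
  covered (0 px):
    · · · · ·
    · · · · ·
    · · · · ·
    · · · · ·
    · · · · ·
    · · · · ·
    · · · · ·
    · · · · ·
    · · · · ·

Final: [13,47,10]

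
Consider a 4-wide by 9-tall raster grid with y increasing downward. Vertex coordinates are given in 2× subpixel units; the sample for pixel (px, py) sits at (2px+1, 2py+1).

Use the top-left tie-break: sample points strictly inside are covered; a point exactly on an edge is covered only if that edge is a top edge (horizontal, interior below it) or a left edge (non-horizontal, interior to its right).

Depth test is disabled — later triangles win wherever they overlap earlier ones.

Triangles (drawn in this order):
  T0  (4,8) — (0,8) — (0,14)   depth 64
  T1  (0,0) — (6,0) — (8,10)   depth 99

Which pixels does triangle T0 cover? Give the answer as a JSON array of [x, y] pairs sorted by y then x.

T0:
  2·area = 24  (B↔C swapped to make it positive)
  edge (4, 8)→(0, 14): d=(-4,6) right/bottom  bias=-1
  edge (0, 14)→(0, 8): d=(0,-6) top-left  bias=+0
  edge (0, 8)→(4, 8): d=(4,0) top-left  bias=+0
    (0,4)@(1, 9): e=[14,6,4] → #
    (1,4)@(3, 9): e=[2,18,4] → #
    (2,4)@(5, 9): e=[-10,30,4] → ·
    (0,5)@(1, 11): e=[6,6,12] → #
    (1,5)@(3, 11): e=[-6,18,12] → ·
    (0,6)@(1, 13): e=[-2,6,20] → ·
  covered (3 px):
    · · · ·
    · · · ·
    · · · ·
    · · · ·
    # # · ·
    # · · ·
    · · · ·
    · · · ·
    · · · ·
T1:
  2·area = 60
  edge (0, 0)→(6, 0): d=(6,0) top-left  bias=+0
  edge (6, 0)→(8, 10): d=(2,10) right/bottom  bias=-1
  edge (8, 10)→(0, 0): d=(-8,-10) top-left  bias=+0
    (0,0)@(1, 1): e=[6,52,2] → #
    (1,0)@(3, 1): e=[6,32,22] → #
    (2,0)@(5, 1): e=[6,12,42] → #
    (3,0)@(7, 1): e=[6,-8,62] → ·
    (0,1)@(1, 3): e=[18,56,-14] → ·
    (1,1)@(3, 3): e=[18,36,6] → #
    (3,1)@(7, 3): e=[18,-4,46] → ·
    (1,2)@(3, 5): e=[30,40,-10] → ·
    (2,2)@(5, 5): e=[30,20,10] → #
    (3,2)@(7, 5): e=[30,0,30] → ·  [on edge]
    (2,3)@(5, 7): e=[42,24,-6] → ·
    (3,3)@(7, 7): e=[42,4,14] → #
  covered (7 px):
    # # # ·
    · # # ·
    · · # ·
    · · · #
    · · · ·
    · · · ·
    · · · ·
    · · · ·
    · · · ·

Answer: [[0,4],[1,4],[0,5]]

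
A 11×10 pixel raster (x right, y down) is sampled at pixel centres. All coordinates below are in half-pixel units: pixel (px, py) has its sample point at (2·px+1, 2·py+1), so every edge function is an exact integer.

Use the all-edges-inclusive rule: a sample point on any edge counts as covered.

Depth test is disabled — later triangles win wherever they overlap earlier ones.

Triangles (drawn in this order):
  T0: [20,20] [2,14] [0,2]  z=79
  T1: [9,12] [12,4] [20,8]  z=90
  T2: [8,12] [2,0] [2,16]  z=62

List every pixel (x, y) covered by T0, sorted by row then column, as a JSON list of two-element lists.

T0:
  2·area = 204
  edge (20, 20)→(2, 14): d=(-18,-6) inclusive
  edge (2, 14)→(0, 2): d=(-2,-12) inclusive
  edge (0, 2)→(20, 20): d=(20,18) inclusive
    (0,1)@(1, 3): e=[192,10,2] → X
    (1,1)@(3, 3): e=[204,34,-34] → .
    (0,2)@(1, 5): e=[156,6,42] → X
    (1,2)@(3, 5): e=[168,30,6] → X
    (2,2)@(5, 5): e=[180,54,-30] → .
    (0,3)@(1, 7): e=[120,2,82] → X
    (2,3)@(5, 7): e=[144,50,10] → X
    (3,3)@(7, 7): e=[156,74,-26] → .
    (0,4)@(1, 9): e=[84,-2,122] → .
    (1,4)@(3, 9): e=[96,22,86] → X
    (3,4)@(7, 9): e=[120,70,14] → X
    (4,4)@(9, 9): e=[132,94,-22] → .
    (2,7)@(5, 15): e=[0,34,170] → X  [on edge]
    (5,8)@(11, 17): e=[0,102,102] → X  [on edge]
    (8,9)@(17, 19): e=[0,170,34] → X  [on edge]
  covered (27 px):
    . . . . . . . . . . .
    X . . . . . . . . . .
    X X . . . . . . . . .
    X X X . . . . . . . .
    . X X X . . . . . . .
    . X X X X . . . . . .
    . X X X X X . . . . .
    . . X X X X X . . . .
    . . . . . X X X . . .
    . . . . . . . . X . .
T1:
  2·area = 76
  edge (9, 12)→(12, 4): d=(3,-8) inclusive
  edge (12, 4)→(20, 8): d=(8,4) inclusive
  edge (20, 8)→(9, 12): d=(-11,4) inclusive
    (6,2)@(13, 5): e=[11,4,61] → X
    (7,2)@(15, 5): e=[27,-4,53] → .
    (5,3)@(11, 7): e=[1,28,47] → X
    (7,3)@(15, 7): e=[33,12,31] → X
    (8,3)@(17, 7): e=[49,4,23] → X
    (9,3)@(19, 7): e=[65,-4,15] → .
    (5,4)@(11, 9): e=[7,44,25] → X
    (9,4)@(19, 9): e=[71,12,-7] → .
    (5,5)@(11, 11): e=[13,60,3] → X
    (6,5)@(13, 11): e=[29,52,-5] → .
    (7,5)@(15, 11): e=[45,44,-13] → .
    (8,5)@(17, 11): e=[61,36,-21] → .
  covered (10 px):
    . . . . . . . . . . .
    . . . . . . . . . . .
    . . . . . . X . . . .
    . . . . . X X X X . .
    . . . . . X X X X . .
    . . . . . X . . . . .
    . . . . . . . . . . .
    . . . . . . . . . . .
    . . . . . . . . . . .
    . . . . . . . . . . .
T2:
  2·area = 96  (B↔C swapped to make it positive)
  edge (8, 12)→(2, 16): d=(-6,4) inclusive
  edge (2, 16)→(2, 0): d=(0,-16) inclusive
  edge (2, 0)→(8, 12): d=(6,12) inclusive
    (1,1)@(3, 3): e=[74,16,6] → X
    (2,1)@(5, 3): e=[66,48,-18] → .
    (1,2)@(3, 5): e=[62,16,18] → X
    (2,2)@(5, 5): e=[54,48,-6] → .
    (1,3)@(3, 7): e=[50,16,30] → X
    (2,3)@(5, 7): e=[42,48,6] → X
    (3,3)@(7, 7): e=[34,80,-18] → .
    (1,4)@(3, 9): e=[38,16,42] → X
    (3,4)@(7, 9): e=[22,80,-6] → .
    (1,5)@(3, 11): e=[26,16,54] → X
    (3,5)@(7, 11): e=[10,80,6] → X
    (4,5)@(9, 11): e=[2,112,-18] → .
  covered (12 px):
    . . . . . . . . . . .
    . X . . . . . . . . .
    . X . . . . . . . . .
    . X X . . . . . . . .
    . X X . . . . . . . .
    . X X X . . . . . . .
    . X X . . . . . . . .
    . X . . . . . . . . .
    . . . . . . . . . . .
    . . . . . . . . . . .

Result: [[0,1],[0,2],[1,2],[0,3],[1,3],[2,3],[1,4],[2,4],[3,4],[1,5],[2,5],[3,5],[4,5],[1,6],[2,6],[3,6],[4,6],[5,6],[2,7],[3,7],[4,7],[5,7],[6,7],[5,8],[6,8],[7,8],[8,9]]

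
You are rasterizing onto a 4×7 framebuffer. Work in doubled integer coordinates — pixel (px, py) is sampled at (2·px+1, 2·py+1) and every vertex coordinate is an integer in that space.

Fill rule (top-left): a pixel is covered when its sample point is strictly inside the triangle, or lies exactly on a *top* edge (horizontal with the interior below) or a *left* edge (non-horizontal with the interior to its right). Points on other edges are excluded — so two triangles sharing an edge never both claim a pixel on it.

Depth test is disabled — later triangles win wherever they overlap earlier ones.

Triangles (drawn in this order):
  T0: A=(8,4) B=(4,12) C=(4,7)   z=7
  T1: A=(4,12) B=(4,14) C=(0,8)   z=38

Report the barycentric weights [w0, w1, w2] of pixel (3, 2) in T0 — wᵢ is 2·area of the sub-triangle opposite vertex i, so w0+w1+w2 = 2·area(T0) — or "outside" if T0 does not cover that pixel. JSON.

T0:
  2·area = 20
  edge (8, 4)→(4, 12): d=(-4,8) right/bottom  bias=-1
  edge (4, 12)→(4, 7): d=(0,-5) top-left  bias=+0
  edge (4, 7)→(8, 4): d=(4,-3) top-left  bias=+0
    (3,2)@(7, 5): e=[4,15,1] → █
    (2,3)@(5, 7): e=[12,5,3] → █
    (3,3)@(7, 7): e=[-4,15,9] → ·
    (2,4)@(5, 9): e=[4,5,11] → █
    (3,4)@(7, 9): e=[-12,15,17] → ·
    (2,5)@(5, 11): e=[-4,5,19] → ·
  covered (3 px):
    · · · ·
    · · · ·
    · · · █
    · · █ ·
    · · █ ·
    · · · ·
    · · · ·
T1:
  2·area = 8
  edge (4, 12)→(4, 14): d=(0,2) right/bottom  bias=-1
  edge (4, 14)→(0, 8): d=(-4,-6) top-left  bias=+0
  edge (0, 8)→(4, 12): d=(4,4) right/bottom  bias=-1
    (0,4)@(1, 9): e=[6,2,0] → ·  [on edge]
    (1,5)@(3, 11): e=[2,6,0] → ·  [on edge]
    (2,6)@(5, 13): e=[-2,10,0] → ·  [on edge]
  covered (0 px):
    · · · ·
    · · · ·
    · · · ·
    · · · ·
    · · · ·
    · · · ·
    · · · ·

Result: [15,1,4]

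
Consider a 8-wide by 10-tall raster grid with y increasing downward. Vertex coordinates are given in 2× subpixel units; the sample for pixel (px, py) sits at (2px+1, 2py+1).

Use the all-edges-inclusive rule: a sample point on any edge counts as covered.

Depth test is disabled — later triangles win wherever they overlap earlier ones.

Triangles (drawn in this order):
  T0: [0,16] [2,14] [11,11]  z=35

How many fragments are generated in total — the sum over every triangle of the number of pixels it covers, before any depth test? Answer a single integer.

T0:
  2·area = 12
  edge (0, 16)→(2, 14): d=(2,-2) inclusive
  edge (2, 14)→(11, 11): d=(9,-3) inclusive
  edge (11, 11)→(0, 16): d=(-11,5) inclusive
    (7,0)@(15, 1): e=[0,-78,90] → ·  [on edge]
    (6,1)@(13, 3): e=[0,-66,78] → ·  [on edge]
    (5,2)@(11, 5): e=[0,-54,66] → ·  [on edge]
    (4,3)@(9, 7): e=[0,-42,54] → ·  [on edge]
    (3,4)@(7, 9): e=[0,-30,42] → ·  [on edge]
    (2,5)@(5, 11): e=[0,-18,30] → ·  [on edge]
    (5,5)@(11, 11): e=[12,0,0] → █  [on edge]
    (6,5)@(13, 11): e=[16,6,-10] → ·
    (1,6)@(3, 13): e=[0,-6,18] → ·  [on edge]
    (2,6)@(5, 13): e=[4,0,8] → █  [on edge]
    (3,6)@(7, 13): e=[8,6,-2] → ·
    (5,6)@(11, 13): e=[16,18,-22] → ·
    (0,7)@(1, 15): e=[0,6,6] → █  [on edge]
  covered (3 px):
    · · · · · · · ·
    · · · · · · · ·
    · · · · · · · ·
    · · · · · · · ·
    · · · · · · · ·
    · · · · · █ · ·
    · · █ · · · · ·
    █ · · · · · · ·
    · · · · · · · ·
    · · · · · · · ·

Result: 3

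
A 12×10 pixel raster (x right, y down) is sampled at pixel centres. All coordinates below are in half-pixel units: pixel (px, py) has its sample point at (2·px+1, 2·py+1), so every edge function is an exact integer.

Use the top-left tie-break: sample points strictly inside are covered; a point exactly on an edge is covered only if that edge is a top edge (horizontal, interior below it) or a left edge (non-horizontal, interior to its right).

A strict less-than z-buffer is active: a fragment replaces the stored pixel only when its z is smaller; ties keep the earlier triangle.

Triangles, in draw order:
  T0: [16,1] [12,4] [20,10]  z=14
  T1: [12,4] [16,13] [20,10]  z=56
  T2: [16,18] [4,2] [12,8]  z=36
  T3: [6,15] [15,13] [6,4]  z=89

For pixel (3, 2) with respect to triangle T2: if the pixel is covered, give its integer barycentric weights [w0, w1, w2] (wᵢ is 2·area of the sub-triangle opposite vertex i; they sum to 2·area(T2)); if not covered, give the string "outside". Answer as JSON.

T0:
  2·area = 48  (B↔C swapped to make it positive)
  edge (16, 1)→(20, 10): d=(4,9) right/bottom  bias=-1
  edge (20, 10)→(12, 4): d=(-8,-6) top-left  bias=+0
  edge (12, 4)→(16, 1): d=(4,-3) top-left  bias=+0
    (7,1)@(15, 3): e=[17,26,5] → █
    (8,1)@(17, 3): e=[-1,38,11] → ·
    (7,2)@(15, 5): e=[25,10,13] → █
    (8,2)@(17, 5): e=[7,22,19] → █
    (9,2)@(19, 5): e=[-11,34,25] → ·
    (7,3)@(15, 7): e=[33,-6,21] → ·
    (8,3)@(17, 7): e=[15,6,27] → █
    (9,3)@(19, 7): e=[-3,18,33] → ·
    (8,4)@(17, 9): e=[23,-10,35] → ·
    (9,4)@(19, 9): e=[5,2,41] → █
    (10,4)@(21, 9): e=[-13,14,47] → ·
    (9,5)@(19, 11): e=[13,-14,49] → ·
  covered (5 px):
    · · · · · · · · · · · ·
    · · · · · · · █ · · · ·
    · · · · · · · █ █ · · ·
    · · · · · · · · █ · · ·
    · · · · · · · · · █ · ·
    · · · · · · · · · · · ·
    · · · · · · · · · · · ·
    · · · · · · · · · · · ·
    · · · · · · · · · · · ·
    · · · · · · · · · · · ·
T1:
  2·area = 48  (B↔C swapped to make it positive)
  edge (12, 4)→(20, 10): d=(8,6) right/bottom  bias=-1
  edge (20, 10)→(16, 13): d=(-4,3) right/bottom  bias=-1
  edge (16, 13)→(12, 4): d=(-4,-9) top-left  bias=+0
    (6,2)@(13, 5): e=[2,41,5] → █
    (7,2)@(15, 5): e=[-10,35,23] → ·
    (6,3)@(13, 7): e=[18,33,-3] → ·
    (7,3)@(15, 7): e=[6,27,15] → █
    (8,3)@(17, 7): e=[-6,21,33] → ·
    (7,4)@(15, 9): e=[22,19,7] → █
    (8,4)@(17, 9): e=[10,13,25] → █
    (9,4)@(19, 9): e=[-2,7,43] → ·
    (7,5)@(15, 11): e=[38,11,-1] → ·
    (8,5)@(17, 11): e=[26,5,17] → █
    (9,5)@(19, 11): e=[14,-1,35] → ·
    (8,6)@(17, 13): e=[42,-3,9] → ·
  covered (5 px):
    · · · · · · · · · · · ·
    · · · · · · · · · · · ·
    · · · · · · █ · · · · ·
    · · · · · · · █ · · · ·
    · · · · · · · █ █ · · ·
    · · · · · · · · █ · · ·
    · · · · · · · · · · · ·
    · · · · · · · · · · · ·
    · · · · · · · · · · · ·
    · · · · · · · · · · · ·
T2:
  2·area = 56
  edge (16, 18)→(4, 2): d=(-12,-16) top-left  bias=+0
  edge (4, 2)→(12, 8): d=(8,6) right/bottom  bias=-1
  edge (12, 8)→(16, 18): d=(4,10) right/bottom  bias=-1
    (2,1)@(5, 3): e=[4,2,50] → █
    (3,1)@(7, 3): e=[36,-10,30] → ·
    (2,2)@(5, 5): e=[-20,18,58] → ·
    (3,2)@(7, 5): e=[12,6,38] → █
    (4,2)@(9, 5): e=[44,-6,18] → ·
    (3,3)@(7, 7): e=[-12,22,46] → ·
    (4,3)@(9, 7): e=[20,10,26] → █
    (5,3)@(11, 7): e=[52,-2,6] → ·
    (4,4)@(9, 9): e=[-4,26,34] → ·
    (5,4)@(11, 9): e=[28,14,14] → █
    (6,4)@(13, 9): e=[60,2,-6] → ·
    (5,5)@(11, 11): e=[4,30,22] → █
  covered (7 px):
    · · · · · · · · · · · ·
    · · █ · · · · · · · · ·
    · · · █ · · · · · · · ·
    · · · · █ · · · · · · ·
    · · · · · █ · · · · · ·
    · · · · · █ █ · · · · ·
    · · · · · · █ · · · · ·
    · · · · · · · · · · · ·
    · · · · · · · · · · · ·
    · · · · · · · · · · · ·
T3:
  2·area = 99  (B↔C swapped to make it positive)
  edge (6, 15)→(6, 4): d=(0,-11) top-left  bias=+0
  edge (6, 4)→(15, 13): d=(9,9) right/bottom  bias=-1
  edge (15, 13)→(6, 15): d=(-9,2) right/bottom  bias=-1
    (1,0)@(3, 1): e=[-33,0,132] → ·  [on edge]
    (2,1)@(5, 3): e=[-11,0,110] → ·  [on edge]
    (3,2)@(7, 5): e=[11,0,88] → ·  [on edge]
    (3,3)@(7, 7): e=[11,18,70] → █
    (4,3)@(9, 7): e=[33,0,66] → ·  [on edge]
    (3,4)@(7, 9): e=[11,36,52] → █
    (4,4)@(9, 9): e=[33,18,48] → █
    (5,4)@(11, 9): e=[55,0,44] → ·  [on edge]
    (3,5)@(7, 11): e=[11,54,34] → █
    (5,5)@(11, 11): e=[55,18,26] → █
    (6,5)@(13, 11): e=[77,0,22] → ·  [on edge]
    (3,6)@(7, 13): e=[11,72,16] → █
    (7,6)@(15, 13): e=[99,0,0] → ·  [on edge]
    (8,7)@(17, 15): e=[121,0,-22] → ·  [on edge]
    (9,8)@(19, 17): e=[143,0,-44] → ·  [on edge]
    (10,9)@(21, 19): e=[165,0,-66] → ·  [on edge]
  covered (10 px):
    · · · · · · · · · · · ·
    · · · · · · · · · · · ·
    · · · · · · · · · · · ·
    · · · █ · · · · · · · ·
    · · · █ █ · · · · · · ·
    · · · █ █ █ · · · · · ·
    · · · █ █ █ █ · · · · ·
    · · · · · · · · · · · ·
    · · · · · · · · · · · ·
    · · · · · · · · · · · ·

Answer: [6,38,12]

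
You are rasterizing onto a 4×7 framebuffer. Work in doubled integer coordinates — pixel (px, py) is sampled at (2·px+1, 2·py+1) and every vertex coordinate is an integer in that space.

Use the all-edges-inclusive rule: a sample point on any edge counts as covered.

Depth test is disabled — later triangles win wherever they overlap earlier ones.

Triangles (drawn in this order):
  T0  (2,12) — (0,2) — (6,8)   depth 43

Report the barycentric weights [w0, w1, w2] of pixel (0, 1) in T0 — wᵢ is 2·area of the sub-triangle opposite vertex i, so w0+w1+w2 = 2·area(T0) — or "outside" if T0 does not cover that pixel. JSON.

T0:
  2·area = 48
  edge (2, 12)→(0, 2): d=(-2,-10) inclusive
  edge (0, 2)→(6, 8): d=(6,6) inclusive
  edge (6, 8)→(2, 12): d=(-4,4) inclusive
    (0,1)@(1, 3): e=[8,0,40] → █  [on edge]
    (1,1)@(3, 3): e=[28,-12,32] → ·
    (0,2)@(1, 5): e=[4,12,32] → █
    (1,2)@(3, 5): e=[24,0,24] → █  [on edge]
    (2,2)@(5, 5): e=[44,-12,16] → ·
    (0,3)@(1, 7): e=[0,24,24] → █  [on edge]
    (2,3)@(5, 7): e=[40,0,8] → █  [on edge]
    (3,3)@(7, 7): e=[60,-12,0] → ·  [on edge]
    (0,4)@(1, 9): e=[-4,36,16] → ·
    (1,4)@(3, 9): e=[16,24,8] → █
    (2,4)@(5, 9): e=[36,12,0] → █  [on edge]
    (3,4)@(7, 9): e=[56,0,-8] → ·  [on edge]
    (1,5)@(3, 11): e=[12,36,0] → █  [on edge]
    (0,6)@(1, 13): e=[-12,60,0] → ·  [on edge]
  covered (9 px):
    · · · ·
    █ · · ·
    █ █ · ·
    █ █ █ ·
    · █ █ ·
    · █ · ·
    · · · ·

Result: [0,40,8]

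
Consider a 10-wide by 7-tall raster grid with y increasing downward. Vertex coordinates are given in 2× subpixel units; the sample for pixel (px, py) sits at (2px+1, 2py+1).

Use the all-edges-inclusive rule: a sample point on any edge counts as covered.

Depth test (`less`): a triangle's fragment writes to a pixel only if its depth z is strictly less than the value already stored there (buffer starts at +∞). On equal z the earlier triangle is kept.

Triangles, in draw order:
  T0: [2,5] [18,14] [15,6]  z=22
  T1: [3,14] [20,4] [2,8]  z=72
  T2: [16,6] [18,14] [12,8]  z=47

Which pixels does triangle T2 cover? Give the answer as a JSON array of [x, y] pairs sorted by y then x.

T0:
  2·area = 101  (B↔C swapped to make it positive)
  edge (2, 5)→(15, 6): d=(13,1) inclusive
  edge (15, 6)→(18, 14): d=(3,8) inclusive
  edge (18, 14)→(2, 5): d=(-16,-9) inclusive
    (3,3)@(7, 7): e=[21,67,13] → █
    (4,3)@(9, 7): e=[19,51,31] → █
    (5,3)@(11, 7): e=[17,35,49] → █
    (6,3)@(13, 7): e=[15,19,67] → █
    (7,3)@(15, 7): e=[13,3,85] → █
    (8,3)@(17, 7): e=[11,-13,103] → ·
    (3,4)@(7, 9): e=[47,73,-19] → ·
    (4,4)@(9, 9): e=[45,57,-1] → ·
    (5,4)@(11, 9): e=[43,41,17] → █
    (8,4)@(17, 9): e=[37,-7,71] → ·
    (5,5)@(11, 11): e=[69,47,-15] → ·
    (6,5)@(13, 11): e=[67,31,3] → █
  covered (11 px):
    · · · · · · · · · ·
    · · · · · · · · · ·
    · · · · · · · · · ·
    · · · █ █ █ █ █ · ·
    · · · · · █ █ █ · ·
    · · · · · · █ █ · ·
    · · · · · · · · █ ·
T1:
  2·area = 112  (B↔C swapped to make it positive)
  edge (3, 14)→(2, 8): d=(-1,-6) inclusive
  edge (2, 8)→(20, 4): d=(18,-4) inclusive
  edge (20, 4)→(3, 14): d=(-17,10) inclusive
    (8,2)@(17, 5): e=[93,6,13] → █
    (9,2)@(19, 5): e=[105,14,-7] → ·
    (3,3)@(7, 7): e=[31,2,79] → █
    (4,3)@(9, 7): e=[43,10,59] → █
    (5,3)@(11, 7): e=[55,18,39] → █
    (6,3)@(13, 7): e=[67,26,19] → █
    (7,3)@(15, 7): e=[79,34,-1] → ·
    (8,3)@(17, 7): e=[91,42,-21] → ·
    (1,4)@(3, 9): e=[5,22,85] → █
    (2,4)@(5, 9): e=[17,30,65] → █
    (6,4)@(13, 9): e=[65,62,-15] → ·
    (1,5)@(3, 11): e=[3,58,51] → █
  covered (14 px):
    · · · · · · · · · ·
    · · · · · · · · · ·
    · · · · · · · · █ ·
    · · · █ █ █ █ · · ·
    · █ █ █ █ █ · · · ·
    · █ █ █ · · · · · ·
    · █ · · · · · · · ·
T2:
  2·area = 36
  edge (16, 6)→(18, 14): d=(2,8) inclusive
  edge (18, 14)→(12, 8): d=(-6,-6) inclusive
  edge (12, 8)→(16, 6): d=(4,-2) inclusive
    (2,0)@(5, 1): e=[78,0,-42] → ·  [on edge]
    (3,1)@(7, 3): e=[66,0,-30] → ·  [on edge]
    (4,2)@(9, 5): e=[54,0,-18] → ·  [on edge]
    (5,3)@(11, 7): e=[42,0,-6] → ·  [on edge]
    (7,3)@(15, 7): e=[10,24,2] → █
    (8,3)@(17, 7): e=[-6,36,6] → ·
    (6,4)@(13, 9): e=[30,0,6] → █  [on edge]
    (8,4)@(17, 9): e=[-2,24,14] → ·
    (6,5)@(13, 11): e=[34,-12,14] → ·
    (7,5)@(15, 11): e=[18,0,18] → █  [on edge]
    (8,5)@(17, 11): e=[2,12,22] → █
    (9,5)@(19, 11): e=[-14,24,26] → ·
    (8,6)@(17, 13): e=[6,0,30] → █  [on edge]
  covered (6 px):
    · · · · · · · · · ·
    · · · · · · · · · ·
    · · · · · · · · · ·
    · · · · · · · █ · ·
    · · · · · · █ █ · ·
    · · · · · · · █ █ ·
    · · · · · · · · █ ·

Result: [[7,3],[6,4],[7,4],[7,5],[8,5],[8,6]]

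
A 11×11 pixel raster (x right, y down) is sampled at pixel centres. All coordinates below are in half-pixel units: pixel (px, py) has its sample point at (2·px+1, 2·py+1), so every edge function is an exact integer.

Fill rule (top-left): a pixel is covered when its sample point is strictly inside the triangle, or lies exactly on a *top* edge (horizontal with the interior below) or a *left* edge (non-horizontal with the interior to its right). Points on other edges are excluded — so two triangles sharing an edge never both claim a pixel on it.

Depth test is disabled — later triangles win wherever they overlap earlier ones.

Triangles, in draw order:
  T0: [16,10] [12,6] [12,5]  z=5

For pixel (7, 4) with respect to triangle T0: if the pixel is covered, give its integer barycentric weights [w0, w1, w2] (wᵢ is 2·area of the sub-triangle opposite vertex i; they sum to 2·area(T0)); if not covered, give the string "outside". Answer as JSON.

T0:
  2·area = 4
  edge (16, 10)→(12, 6): d=(-4,-4) top-left  bias=+0
  edge (12, 6)→(12, 5): d=(0,-1) top-left  bias=+0
  edge (12, 5)→(16, 10): d=(4,5) right/bottom  bias=-1
    (3,0)@(7, 1): e=[0,-5,9] → ·  [on edge]
    (4,1)@(9, 3): e=[0,-3,7] → ·  [on edge]
    (5,2)@(11, 5): e=[0,-1,5] → ·  [on edge]
    (6,3)@(13, 7): e=[0,1,3] → █  [on edge]
    (7,3)@(15, 7): e=[8,3,-7] → ·
    (6,4)@(13, 9): e=[-8,1,11] → ·
    (7,4)@(15, 9): e=[0,3,1] → █  [on edge]
    (8,4)@(17, 9): e=[8,5,-9] → ·
    (7,5)@(15, 11): e=[-8,3,9] → ·
    (8,5)@(17, 11): e=[0,5,-1] → ·  [on edge]
    (9,6)@(19, 13): e=[0,7,-3] → ·  [on edge]
    (10,7)@(21, 15): e=[0,9,-5] → ·  [on edge]
  covered (2 px):
    · · · · · · · · · · ·
    · · · · · · · · · · ·
    · · · · · · · · · · ·
    · · · · · · █ · · · ·
    · · · · · · · █ · · ·
    · · · · · · · · · · ·
    · · · · · · · · · · ·
    · · · · · · · · · · ·
    · · · · · · · · · · ·
    · · · · · · · · · · ·
    · · · · · · · · · · ·

Result: [3,1,0]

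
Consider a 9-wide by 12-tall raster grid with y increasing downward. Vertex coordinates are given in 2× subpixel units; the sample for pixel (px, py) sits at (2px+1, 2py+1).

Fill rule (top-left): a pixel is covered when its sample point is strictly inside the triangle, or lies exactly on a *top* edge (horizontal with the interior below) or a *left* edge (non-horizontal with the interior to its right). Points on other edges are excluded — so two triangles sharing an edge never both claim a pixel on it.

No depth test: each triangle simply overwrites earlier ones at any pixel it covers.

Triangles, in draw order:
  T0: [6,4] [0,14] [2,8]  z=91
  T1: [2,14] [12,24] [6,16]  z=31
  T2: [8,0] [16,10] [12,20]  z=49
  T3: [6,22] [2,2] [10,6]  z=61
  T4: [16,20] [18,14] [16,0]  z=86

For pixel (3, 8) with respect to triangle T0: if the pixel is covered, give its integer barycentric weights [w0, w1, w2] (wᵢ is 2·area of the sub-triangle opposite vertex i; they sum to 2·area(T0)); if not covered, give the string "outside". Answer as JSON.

T0:
  2·area = 16
  edge (6, 4)→(0, 14): d=(-6,10) right/bottom  bias=-1
  edge (0, 14)→(2, 8): d=(2,-6) top-left  bias=+0
  edge (2, 8)→(6, 4): d=(4,-4) top-left  bias=+0
    (4,0)@(9, 1): e=[-12,28,0] → ·  [on edge]
    (3,1)@(7, 3): e=[-4,20,0] → ·  [on edge]
    (1,2)@(3, 5): e=[24,0,-8] → ·  [on edge]
    (2,2)@(5, 5): e=[4,12,0] → #  [on edge]
    (3,2)@(7, 5): e=[-16,24,8] → ·
    (1,3)@(3, 7): e=[12,4,0] → #  [on edge]
    (2,3)@(5, 7): e=[-8,16,8] → ·
    (0,4)@(1, 9): e=[20,-4,0] → ·  [on edge]
    (1,4)@(3, 9): e=[0,8,8] → ·  [on edge]
    (0,5)@(1, 11): e=[8,0,8] → #  [on edge]
    (1,5)@(3, 11): e=[-12,12,16] → ·
    (0,6)@(1, 13): e=[-4,4,16] → ·
  covered (3 px):
    · · · · · · · · ·
    · · · · · · · · ·
    · · # · · · · · ·
    · # · · · · · · ·
    · · · · · · · · ·
    # · · · · · · · ·
    · · · · · · · · ·
    · · · · · · · · ·
    · · · · · · · · ·
    · · · · · · · · ·
    · · · · · · · · ·
    · · · · · · · · ·
T1:
  2·area = 20  (B↔C swapped to make it positive)
  edge (2, 14)→(6, 16): d=(4,2) right/bottom  bias=-1
  edge (6, 16)→(12, 24): d=(6,8) right/bottom  bias=-1
  edge (12, 24)→(2, 14): d=(-10,-10) top-left  bias=+0
    (0,6)@(1, 13): e=[-2,22,0] → ·  [on edge]
    (1,7)@(3, 15): e=[2,18,0] → #  [on edge]
    (2,7)@(5, 15): e=[-2,2,20] → ·
    (1,8)@(3, 17): e=[10,30,-20] → ·
    (2,8)@(5, 17): e=[6,14,0] → #  [on edge]
    (3,8)@(7, 17): e=[2,-2,20] → ·
    (2,9)@(5, 19): e=[14,26,-20] → ·
    (3,9)@(7, 19): e=[10,10,0] → #  [on edge]
    (4,9)@(9, 19): e=[6,-6,20] → ·
    (3,10)@(7, 21): e=[18,22,-20] → ·
    (4,10)@(9, 21): e=[14,6,0] → #  [on edge]
    (5,10)@(11, 21): e=[10,-10,20] → ·
    (5,11)@(11, 23): e=[18,2,0] → #  [on edge]
  covered (5 px):
    · · · · · · · · ·
    · · · · · · · · ·
    · · · · · · · · ·
    · · · · · · · · ·
    · · · · · · · · ·
    · · · · · · · · ·
    · · · · · · · · ·
    · # · · · · · · ·
    · · # · · · · · ·
    · · · # · · · · ·
    · · · · # · · · ·
    · · · · · # · · ·
T2:
  2·area = 120
  edge (8, 0)→(16, 10): d=(8,10) right/bottom  bias=-1
  edge (16, 10)→(12, 20): d=(-4,10) right/bottom  bias=-1
  edge (12, 20)→(8, 0): d=(-4,-20) top-left  bias=+0
    (4,1)@(9, 3): e=[14,98,8] → #
    (5,1)@(11, 3): e=[-6,78,48] → ·
    (4,2)@(9, 5): e=[30,90,0] → #  [on edge]
    (5,2)@(11, 5): e=[10,70,40] → #
    (6,2)@(13, 5): e=[-10,50,80] → ·
    (4,3)@(9, 7): e=[46,82,-8] → ·
    (5,3)@(11, 7): e=[26,62,32] → #
    (6,3)@(13, 7): e=[6,42,72] → #
    (7,3)@(15, 7): e=[-14,22,112] → ·
    (5,4)@(11, 9): e=[42,54,24] → #
    (7,4)@(15, 9): e=[2,14,104] → #
    (8,4)@(17, 9): e=[-18,-6,144] → ·
    (5,7)@(11, 15): e=[90,30,0] → #  [on edge]
  covered (16 px):
    · · · · · · · · ·
    · · · · # · · · ·
    · · · · # # · · ·
    · · · · · # # · ·
    · · · · · # # # ·
    · · · · · # # # ·
    · · · · · # # · ·
    · · · · · # # · ·
    · · · · · · # · ·
    · · · · · · · · ·
    · · · · · · · · ·
    · · · · · · · · ·
T3:
  2·area = 144
  edge (6, 22)→(2, 2): d=(-4,-20) top-left  bias=+0
  edge (2, 2)→(10, 6): d=(8,4) right/bottom  bias=-1
  edge (10, 6)→(6, 22): d=(-4,16) right/bottom  bias=-1
    (1,1)@(3, 3): e=[16,4,124] → #
    (2,1)@(5, 3): e=[56,-4,92] → ·
    (1,2)@(3, 5): e=[8,20,116] → #
    (2,2)@(5, 5): e=[48,12,84] → #
    (3,2)@(7, 5): e=[88,4,52] → #
    (4,2)@(9, 5): e=[128,-4,20] → ·
    (1,3)@(3, 7): e=[0,36,108] → #  [on edge]
    (4,3)@(9, 7): e=[120,12,12] → #
    (5,3)@(11, 7): e=[160,4,-20] → ·
    (1,4)@(3, 9): e=[-8,52,100] → ·
    (2,4)@(5, 9): e=[32,44,68] → #
    (5,4)@(11, 9): e=[152,20,-28] → ·
    (2,8)@(5, 17): e=[0,108,36] → #  [on edge]
  covered (19 px):
    · · · · · · · · ·
    · # · · · · · · ·
    · # # # · · · · ·
    · # # # # · · · ·
    · · # # # · · · ·
    · · # # · · · · ·
    · · # # · · · · ·
    · · # # · · · · ·
    · · # # · · · · ·
    · · · · · · · · ·
    · · · · · · · · ·
    · · · · · · · · ·
T4:
  2·area = 40  (B↔C swapped to make it positive)
  edge (16, 20)→(16, 0): d=(0,-20) top-left  bias=+0
  edge (16, 0)→(18, 14): d=(2,14) right/bottom  bias=-1
  edge (18, 14)→(16, 20): d=(-2,6) right/bottom  bias=-1
    (8,3)@(17, 7): e=[20,0,20] → ·  [on edge]
    (8,4)@(17, 9): e=[20,4,16] → #
    (8,5)@(17, 11): e=[20,8,12] → #
    (8,6)@(17, 13): e=[20,12,8] → #
    (8,7)@(17, 15): e=[20,16,4] → #
    (8,8)@(17, 17): e=[20,20,0] → ·  [on edge]
    (7,11)@(15, 23): e=[-20,60,0] → ·  [on edge]
  covered (4 px):
    · · · · · · · · ·
    · · · · · · · · ·
    · · · · · · · · ·
    · · · · · · · · ·
    · · · · · · · · #
    · · · · · · · · #
    · · · · · · · · #
    · · · · · · · · #
    · · · · · · · · ·
    · · · · · · · · ·
    · · · · · · · · ·
    · · · · · · · · ·

Result: "outside"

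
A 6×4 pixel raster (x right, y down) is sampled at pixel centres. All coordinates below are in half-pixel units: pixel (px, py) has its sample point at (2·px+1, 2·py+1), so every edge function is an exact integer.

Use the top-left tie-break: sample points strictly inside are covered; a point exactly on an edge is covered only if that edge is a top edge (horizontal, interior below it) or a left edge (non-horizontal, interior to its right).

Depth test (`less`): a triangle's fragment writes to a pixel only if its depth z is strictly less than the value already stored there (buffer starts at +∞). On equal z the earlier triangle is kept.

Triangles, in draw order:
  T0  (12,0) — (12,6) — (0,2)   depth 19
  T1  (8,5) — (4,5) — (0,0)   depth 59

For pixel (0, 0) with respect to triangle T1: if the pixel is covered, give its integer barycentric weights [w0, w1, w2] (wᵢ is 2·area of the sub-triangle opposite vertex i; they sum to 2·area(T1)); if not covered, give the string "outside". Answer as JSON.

T0:
  2·area = 72
  edge (12, 0)→(12, 6): d=(0,6) right/bottom  bias=-1
  edge (12, 6)→(0, 2): d=(-12,-4) top-left  bias=+0
  edge (0, 2)→(12, 0): d=(12,-2) top-left  bias=+0
    (3,0)@(7, 1): e=[30,40,2] → █
    (4,0)@(9, 1): e=[18,48,6] → █
    (5,0)@(11, 1): e=[6,56,10] → █
    (1,1)@(3, 3): e=[54,0,18] → █  [on edge]
    (2,1)@(5, 3): e=[42,8,22] → █
    (1,2)@(3, 5): e=[54,-24,42] → ·
    (2,2)@(5, 5): e=[42,-16,46] → ·
    (3,2)@(7, 5): e=[30,-8,50] → ·
    (4,2)@(9, 5): e=[18,0,54] → █  [on edge]
    (4,3)@(9, 7): e=[18,-24,78] → ·
    (5,3)@(11, 7): e=[6,-16,82] → ·
  covered (10 px):
    · · · █ █ █
    · █ █ █ █ █
    · · · · █ █
    · · · · · ·
T1:
  2·area = 20
  edge (8, 5)→(4, 5): d=(-4,0) right/bottom  bias=-1
  edge (4, 5)→(0, 0): d=(-4,-5) top-left  bias=+0
  edge (0, 0)→(8, 5): d=(8,5) right/bottom  bias=-1
    (0,0)@(1, 1): e=[16,1,3] → █
    (1,0)@(3, 1): e=[16,11,-7] → ·
    (0,1)@(1, 3): e=[8,-7,19] → ·
    (1,1)@(3, 3): e=[8,3,9] → █
    (2,1)@(5, 3): e=[8,13,-1] → ·
    (0,2)@(1, 5): e=[0,-15,35] → ·  [on edge]
    (1,2)@(3, 5): e=[0,-5,25] → ·  [on edge]
    (2,2)@(5, 5): e=[0,5,15] → ·  [on edge]
    (3,2)@(7, 5): e=[0,15,5] → ·  [on edge]
    (4,2)@(9, 5): e=[0,25,-5] → ·  [on edge]
    (5,2)@(11, 5): e=[0,35,-15] → ·  [on edge]
  covered (2 px):
    █ · · · · ·
    · █ · · · ·
    · · · · · ·
    · · · · · ·

Answer: [1,3,16]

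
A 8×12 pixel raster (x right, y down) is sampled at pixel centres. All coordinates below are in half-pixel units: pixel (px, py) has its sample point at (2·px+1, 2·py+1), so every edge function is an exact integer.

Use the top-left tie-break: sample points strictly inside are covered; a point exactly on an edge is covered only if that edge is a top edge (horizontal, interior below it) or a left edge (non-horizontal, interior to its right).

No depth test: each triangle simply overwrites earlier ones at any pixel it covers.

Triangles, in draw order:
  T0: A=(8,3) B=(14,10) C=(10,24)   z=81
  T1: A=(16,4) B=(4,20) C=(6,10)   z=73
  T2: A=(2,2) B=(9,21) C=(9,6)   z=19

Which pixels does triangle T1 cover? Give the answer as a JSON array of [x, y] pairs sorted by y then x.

T0:
  2·area = 112
  edge (8, 3)→(14, 10): d=(6,7) right/bottom  bias=-1
  edge (14, 10)→(10, 24): d=(-4,14) right/bottom  bias=-1
  edge (10, 24)→(8, 3): d=(-2,-21) top-left  bias=+0
    (4,2)@(9, 5): e=[5,90,17] → X
    (5,2)@(11, 5): e=[-9,62,59] → .
    (4,3)@(9, 7): e=[17,82,13] → X
    (5,3)@(11, 7): e=[3,54,55] → X
    (6,3)@(13, 7): e=[-11,26,97] → .
    (4,4)@(9, 9): e=[29,74,9] → X
    (6,4)@(13, 9): e=[1,18,93] → X
    (7,4)@(15, 9): e=[-13,-10,135] → .
    (4,5)@(9, 11): e=[41,66,5] → X
    (7,5)@(15, 11): e=[-1,-18,131] → .
    (4,6)@(9, 13): e=[53,58,1] → X
    (7,6)@(15, 13): e=[11,-26,127] → .
  covered (15 px):
    . . . . . . . .
    . . . . . . . .
    . . . . X . . .
    . . . . X X . .
    . . . . X X X .
    . . . . X X X .
    . . . . X X X .
    . . . . . X . .
    . . . . . X . .
    . . . . . X . .
    . . . . . . . .
    . . . . . . . .
T1:
  2·area = 88
  edge (16, 4)→(4, 20): d=(-12,16) right/bottom  bias=-1
  edge (4, 20)→(6, 10): d=(2,-10) top-left  bias=+0
  edge (6, 10)→(16, 4): d=(10,-6) top-left  bias=+0
    (3,2)@(7, 5): e=[132,0,-44] → .  [on edge]
    (7,2)@(15, 5): e=[4,80,4] → X
    (5,3)@(11, 7): e=[44,44,0] → X  [on edge]
    (6,3)@(13, 7): e=[12,64,12] → X
    (7,3)@(15, 7): e=[-20,84,24] → .
    (4,4)@(9, 9): e=[52,28,8] → X
    (6,4)@(13, 9): e=[-12,68,32] → .
    (3,5)@(7, 11): e=[60,12,16] → X
    (5,5)@(11, 11): e=[-4,52,40] → .
    (0,6)@(1, 13): e=[132,-44,0] → .  [on edge]
    (3,6)@(7, 13): e=[36,16,36] → X
    (5,6)@(11, 13): e=[-28,56,60] → .
    (2,7)@(5, 15): e=[44,0,44] → X  [on edge]
  covered (12 px):
    . . . . . . . .
    . . . . . . . .
    . . . . . . . X
    . . . . . X X .
    . . . . X X . .
    . . . X X . . .
    . . . X X . . .
    . . X X . . . .
    . . X . . . . .
    . . . . . . . .
    . . . . . . . .
    . . . . . . . .
T2:
  2·area = 105  (B↔C swapped to make it positive)
  edge (2, 2)→(9, 6): d=(7,4) right/bottom  bias=-1
  edge (9, 6)→(9, 21): d=(0,15) right/bottom  bias=-1
  edge (9, 21)→(2, 2): d=(-7,-19) top-left  bias=+0
    (4,0)@(9, 1): e=[-35,0,140] → .  [on edge]
    (1,1)@(3, 3): e=[3,90,12] → X
    (2,1)@(5, 3): e=[-5,60,50] → .
    (4,1)@(9, 3): e=[-21,0,126] → .  [on edge]
    (1,2)@(3, 5): e=[17,90,-2] → .
    (2,2)@(5, 5): e=[9,60,36] → X
    (3,2)@(7, 5): e=[1,30,74] → X
    (4,2)@(9, 5): e=[-7,0,112] → .  [on edge]
    (2,3)@(5, 7): e=[23,60,22] → X
    (4,3)@(9, 7): e=[7,0,98] → .  [on edge]
    (2,4)@(5, 9): e=[37,60,8] → X
    (4,4)@(9, 9): e=[21,0,84] → .  [on edge]
    (4,5)@(9, 11): e=[35,0,70] → .  [on edge]
    (4,6)@(9, 13): e=[49,0,56] → .  [on edge]
    (4,7)@(9, 15): e=[63,0,42] → .  [on edge]
    (4,8)@(9, 17): e=[77,0,28] → .  [on edge]
    (4,9)@(9, 19): e=[91,0,14] → .  [on edge]
    (4,10)@(9, 21): e=[105,0,0] → .  [on edge]
    (4,11)@(9, 23): e=[119,0,-14] → .  [on edge]
  covered (10 px):
    . . . . . . . .
    . X . . . . . .
    . . X X . . . .
    . . X X . . . .
    . . X X . . . .
    . . . X . . . .
    . . . X . . . .
    . . . X . . . .
    . . . . . . . .
    . . . . . . . .
    . . . . . . . .
    . . . . . . . .

Answer: [[7,2],[5,3],[6,3],[4,4],[5,4],[3,5],[4,5],[3,6],[4,6],[2,7],[3,7],[2,8]]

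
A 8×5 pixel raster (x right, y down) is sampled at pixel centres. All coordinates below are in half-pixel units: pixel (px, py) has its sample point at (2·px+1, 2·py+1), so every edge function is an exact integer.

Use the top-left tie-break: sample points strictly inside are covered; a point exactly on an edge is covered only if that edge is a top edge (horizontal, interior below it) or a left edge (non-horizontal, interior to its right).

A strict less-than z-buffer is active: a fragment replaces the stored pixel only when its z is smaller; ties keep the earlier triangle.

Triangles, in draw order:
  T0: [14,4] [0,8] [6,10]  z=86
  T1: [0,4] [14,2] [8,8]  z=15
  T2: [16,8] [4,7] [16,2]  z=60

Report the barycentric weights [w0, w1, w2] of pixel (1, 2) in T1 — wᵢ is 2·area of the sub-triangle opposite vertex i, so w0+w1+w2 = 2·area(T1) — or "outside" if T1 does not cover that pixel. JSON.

T0:
  2·area = 52  (B↔C swapped to make it positive)
  edge (14, 4)→(6, 10): d=(-8,6) right/bottom  bias=-1
  edge (6, 10)→(0, 8): d=(-6,-2) top-left  bias=+0
  edge (0, 8)→(14, 4): d=(14,-4) top-left  bias=+0
    (5,2)@(11, 5): e=[10,40,2] → #
    (6,2)@(13, 5): e=[-2,44,10] → ·
    (2,3)@(5, 7): e=[30,16,6] → #
    (3,3)@(7, 7): e=[18,20,14] → #
    (4,3)@(9, 7): e=[6,24,22] → #
    (5,3)@(11, 7): e=[-6,28,30] → ·
    (1,4)@(3, 9): e=[26,0,26] → #  [on edge]
    (4,4)@(9, 9): e=[-10,12,50] → ·
  covered (7 px):
    · · · · · · · ·
    · · · · · · · ·
    · · · · · # · ·
    · · # # # · · ·
    · # # # · · · ·
T1:
  2·area = 72
  edge (0, 4)→(14, 2): d=(14,-2) top-left  bias=+0
  edge (14, 2)→(8, 8): d=(-6,6) right/bottom  bias=-1
  edge (8, 8)→(0, 4): d=(-8,-4) top-left  bias=+0
    (7,0)@(15, 1): e=[-12,0,84] → ·  [on edge]
    (3,1)@(7, 3): e=[0,36,36] → #  [on edge]
    (4,1)@(9, 3): e=[4,24,44] → #
    (5,1)@(11, 3): e=[8,12,52] → #
    (6,1)@(13, 3): e=[12,0,60] → ·  [on edge]
    (1,2)@(3, 5): e=[20,48,4] → #
    (2,2)@(5, 5): e=[24,36,12] → #
    (5,2)@(11, 5): e=[36,0,36] → ·  [on edge]
    (1,3)@(3, 7): e=[48,36,-12] → ·
    (2,3)@(5, 7): e=[52,24,-4] → ·
    (3,3)@(7, 7): e=[56,12,4] → #
    (4,3)@(9, 7): e=[60,0,12] → ·  [on edge]
    (3,4)@(7, 9): e=[84,0,-12] → ·  [on edge]
  covered (8 px):
    · · · · · · · ·
    · · · # # # · ·
    · # # # # · · ·
    · · · # · · · ·
    · · · · · · · ·
T2:
  2·area = 72
  edge (16, 8)→(4, 7): d=(-12,-1) top-left  bias=+0
  edge (4, 7)→(16, 2): d=(12,-5) top-left  bias=+0
  edge (16, 2)→(16, 8): d=(0,6) right/bottom  bias=-1
    (7,1)@(15, 3): e=[59,7,6] → #
    (4,2)@(9, 5): e=[29,1,42] → #
    (5,2)@(11, 5): e=[31,11,30] → #
    (6,2)@(13, 5): e=[33,21,18] → #
    (2,3)@(5, 7): e=[1,5,66] → #
    (3,3)@(7, 7): e=[3,15,54] → #
    (2,4)@(5, 9): e=[-23,29,66] → ·
    (3,4)@(7, 9): e=[-21,39,54] → ·
    (4,4)@(9, 9): e=[-19,49,42] → ·
    (5,4)@(11, 9): e=[-17,59,30] → ·
    (6,4)@(13, 9): e=[-15,69,18] → ·
    (7,4)@(15, 9): e=[-13,79,6] → ·
  covered (11 px):
    · · · · · · · ·
    · · · · · · · #
    · · · · # # # #
    · · # # # # # #
    · · · · · · · ·

Result: [48,4,20]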